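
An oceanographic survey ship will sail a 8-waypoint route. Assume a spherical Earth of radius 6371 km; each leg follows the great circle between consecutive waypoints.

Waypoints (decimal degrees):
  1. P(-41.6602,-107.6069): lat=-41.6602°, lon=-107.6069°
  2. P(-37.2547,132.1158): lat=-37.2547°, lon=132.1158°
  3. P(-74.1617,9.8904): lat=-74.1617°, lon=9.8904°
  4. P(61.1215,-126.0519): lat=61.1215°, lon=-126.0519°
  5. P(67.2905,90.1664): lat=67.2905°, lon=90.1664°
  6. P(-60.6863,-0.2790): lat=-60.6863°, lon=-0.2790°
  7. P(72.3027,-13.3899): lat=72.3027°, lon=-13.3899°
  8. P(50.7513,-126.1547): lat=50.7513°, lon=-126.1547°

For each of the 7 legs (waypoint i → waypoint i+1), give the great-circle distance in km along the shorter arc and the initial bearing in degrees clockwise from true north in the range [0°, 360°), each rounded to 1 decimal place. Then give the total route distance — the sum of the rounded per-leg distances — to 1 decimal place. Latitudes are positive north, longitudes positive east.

Leg 1: φ1=-0.7271077, φ2=-0.6502172, Δφ=0.0768905, Δλ=4.1839504 rad; a=sin²(Δφ/2)+cosφ1·cosφ2·sin²(Δλ/2)=0.4487138374; c=2·atan2(√a, √(1-a))=1.468043283; dist=6371·c=9352.904 ≈ 9352.9 km; running total=9352.9 km
Leg 1 bearing: y=sinΔλ·cosφ2=-0.68738076, x=cosφ1·sinφ2-sinφ1·cosφ2·cosΔλ=-0.71901781; θ=atan2(y, x)=-136.2887° <0 so +360° → 223.7113° ≈ 223.7°
Leg 2: φ1=-0.6502172, φ2=-1.2943658, Δφ=-0.6441487, Δλ=-2.1332357 rad; a=sin²(Δφ/2)+cosφ1·cosφ2·sin²(Δλ/2)=0.2667315243; c=2·atan2(√a, √(1-a))=1.085424864; dist=6371·c=6915.242 ≈ 6915.2 km; running total=16268.1 km
Leg 2 bearing: y=sinΔλ·cosφ2=-0.23088141, x=cosφ1·sinφ2-sinφ1·cosφ2·cosΔλ=-0.85383666; θ=atan2(y, x)=-164.8688° <0 so +360° → 195.1312° ≈ 195.1°
Leg 3: φ1=-1.2943658, φ2=1.0667714, Δφ=2.3611373, Δλ=-2.3726407 rad; a=sin²(Δφ/2)+cosφ1·cosφ2·sin²(Δλ/2)=0.9685630428; c=2·atan2(√a, √(1-a))=2.785098490; dist=6371·c=17743.862 ≈ 17743.9 km; running total=34012.0 km
Leg 3 bearing: y=sinΔλ·cosφ2=-0.33583761, x=cosφ1·sinφ2-sinφ1·cosφ2·cosΔλ=-0.09490942; θ=atan2(y, x)=-105.7806° <0 so +360° → 254.2194° ≈ 254.2°
Leg 4: φ1=1.0667714, φ2=1.1744408, Δφ=0.1076694, Δλ=3.7737212 rad; a=sin²(Δφ/2)+cosφ1·cosφ2·sin²(Δλ/2)=0.1713304622; c=2·atan2(√a, √(1-a))=0.853514002; dist=6371·c=5437.738 ≈ 5437.7 km; running total=39449.7 km
Leg 4 bearing: y=sinΔλ·cosφ2=-0.22810812, x=cosφ1·sinφ2-sinφ1·cosφ2·cosΔλ=0.71824232; θ=atan2(y, x)=-17.6194° <0 so +360° → 342.3806° ≈ 342.4°
Leg 5: φ1=1.1744408, φ2=-1.0591757, Δφ=-2.2336165, Δλ=-1.5785700 rad; a=sin²(Δφ/2)+cosφ1·cosφ2·sin²(Δλ/2)=0.9029113207; c=2·atan2(√a, √(1-a))=2.507859713; dist=6371·c=15977.574 ≈ 15977.6 km; running total=55427.3 km
Leg 5 bearing: y=sinΔλ·cosφ2=-0.48957617, x=cosφ1·sinφ2-sinφ1·cosφ2·cosΔλ=-0.33311417; θ=atan2(y, x)=-124.2319° <0 so +360° → 235.7681° ≈ 235.8°
Leg 6: φ1=-1.0591757, φ2=1.2619202, Δφ=2.3210959, Δλ=-0.2288284 rad; a=sin²(Δφ/2)+cosφ1·cosφ2·sin²(Δλ/2)=0.8428687553; c=2·atan2(√a, √(1-a))=2.326412817; dist=6371·c=14821.576 ≈ 14821.6 km; running total=70248.9 km
Leg 6 bearing: y=sinΔλ·cosφ2=-0.06895564, x=cosφ1·sinφ2-sinφ1·cosφ2·cosΔλ=0.72457518; θ=atan2(y, x)=-5.4363° <0 so +360° → 354.5637° ≈ 354.6°
Leg 7: φ1=1.2619202, φ2=0.8857773, Δφ=-0.3761429, Δλ=-1.9681170 rad; a=sin²(Δφ/2)+cosφ1·cosφ2·sin²(Δλ/2)=0.1683314804; c=2·atan2(√a, √(1-a))=0.845526960; dist=6371·c=5386.852 ≈ 5386.9 km; running total=75635.8 km
Leg 7 bearing: y=sinΔλ·cosφ2=-0.58340205, x=cosφ1·sinφ2-sinφ1·cosφ2·cosΔλ=0.46864275; θ=atan2(y, x)=-51.2253° <0 so +360° → 308.7747° ≈ 308.8°

Leg 1: dist=9352.9 km, bearing=223.7°
Leg 2: dist=6915.2 km, bearing=195.1°
Leg 3: dist=17743.9 km, bearing=254.2°
Leg 4: dist=5437.7 km, bearing=342.4°
Leg 5: dist=15977.6 km, bearing=235.8°
Leg 6: dist=14821.6 km, bearing=354.6°
Leg 7: dist=5386.9 km, bearing=308.8°
Total: 75635.8 km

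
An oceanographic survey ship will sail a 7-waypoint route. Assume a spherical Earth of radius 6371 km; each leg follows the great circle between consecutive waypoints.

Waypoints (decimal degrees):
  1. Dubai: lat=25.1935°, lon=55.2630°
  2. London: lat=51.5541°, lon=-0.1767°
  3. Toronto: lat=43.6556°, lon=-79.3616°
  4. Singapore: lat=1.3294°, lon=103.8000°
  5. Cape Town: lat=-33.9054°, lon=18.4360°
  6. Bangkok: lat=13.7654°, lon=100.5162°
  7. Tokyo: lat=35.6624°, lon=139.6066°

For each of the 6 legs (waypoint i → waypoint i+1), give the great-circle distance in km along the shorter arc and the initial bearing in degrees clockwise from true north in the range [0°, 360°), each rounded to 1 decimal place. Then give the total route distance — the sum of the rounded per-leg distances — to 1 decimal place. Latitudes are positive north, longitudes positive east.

Leg 1: dist=5478.1 km, bearing=317.5°
Leg 2: dist=5705.7 km, bearing=294.4°
Leg 3: dist=15003.1 km, bearing=355.5°
Leg 4: dist=9662.6 km, bearing=235.9°
Leg 5: dist=10145.5 km, bearing=74.2°
Leg 6: dist=4592.9 km, bearing=50.9°
Total: 50587.9 km

Leg 1: φ1=0.4397095, φ2=0.8997888, Δφ=0.4600793, Δλ=-0.9676053 rad; a=sin²(Δφ/2)+cosφ1·cosφ2·sin²(Δλ/2)=0.1737237039; c=2·atan2(√a, √(1-a))=0.859848080; dist=6371·c=5478.092 ≈ 5478.1 km; running total=5478.1 km
Leg 1 bearing: y=sinΔλ·cosφ2=-0.51205047, x=cosφ1·sinφ2-sinφ1·cosφ2·cosΔλ=0.55855119; θ=atan2(y, x)=-42.5130° <0 so +360° → 317.4870° ≈ 317.5°
Leg 2: φ1=0.8997888, φ2=0.7619340, Δφ=-0.1378548, Δλ=-1.3820372 rad; a=sin²(Δφ/2)+cosφ1·cosφ2·sin²(Δλ/2)=0.1874659140; c=2·atan2(√a, √(1-a))=0.895577461; dist=6371·c=5705.724 ≈ 5705.7 km; running total=11183.8 km
Leg 2 bearing: y=sinΔλ·cosφ2=-0.71065134, x=cosφ1·sinφ2-sinφ1·cosφ2·cosΔλ=0.32290006; θ=atan2(y, x)=-65.5643° <0 so +360° → 294.4357° ≈ 294.4°
Leg 3: φ1=0.7619340, φ2=0.0232024, Δφ=-0.7387315, Δλ=3.1967730 rad; a=sin²(Δφ/2)+cosφ1·cosφ2·sin²(Δλ/2)=0.8530954841; c=2·atan2(√a, √(1-a))=2.354900172; dist=6371·c=15003.069 ≈ 15003.1 km; running total=26186.9 km
Leg 3 bearing: y=sinΔλ·cosφ2=-0.05513749, x=cosφ1·sinφ2-sinφ1·cosφ2·cosΔλ=0.70587122; θ=atan2(y, x)=-4.4665° <0 so +360° → 355.5335° ≈ 355.5°
Leg 4: φ1=0.0232024, φ2=-0.5917609, Δφ=-0.6149633, Δλ=-1.4898829 rad; a=sin²(Δφ/2)+cosφ1·cosφ2·sin²(Δλ/2)=0.4729390381; c=2·atan2(√a, √(1-a))=1.516647946; dist=6371·c=9662.564 ≈ 9662.6 km; running total=35849.5 km
Leg 4 bearing: y=sinΔλ·cosφ2=-0.82724433, x=cosφ1·sinφ2-sinφ1·cosφ2·cosΔλ=-0.55922950; θ=atan2(y, x)=-124.0593° <0 so +360° → 235.9407° ≈ 235.9°
Leg 5: φ1=-0.5917609, φ2=0.2402516, Δφ=0.8320124, Δλ=1.4325697 rad; a=sin²(Δφ/2)+cosφ1·cosφ2·sin²(Δλ/2)=0.5108297030; c=2·atan2(√a, √(1-a))=1.592457427; dist=6371·c=10145.546 ≈ 10145.5 km; running total=45995.0 km
Leg 5 bearing: y=sinΔλ·cosφ2=0.96201401, x=cosφ1·sinφ2-sinφ1·cosφ2·cosΔλ=0.27213952; θ=atan2(y, x)=74.2046° ≈ 74.2°
Leg 6: φ1=0.2402516, φ2=0.6224263, Δφ=0.3821747, Δλ=0.6822562 rad; a=sin²(Δφ/2)+cosφ1·cosφ2·sin²(Δλ/2)=0.1243947539; c=2·atan2(√a, √(1-a))=0.720902252; dist=6371·c=4592.868 ≈ 4592.9 km; running total=50587.9 km
Leg 6 bearing: y=sinΔλ·cosφ2=0.51229719, x=cosφ1·sinφ2-sinφ1·cosφ2·cosΔλ=0.41621435; θ=atan2(y, x)=50.9080° ≈ 50.9°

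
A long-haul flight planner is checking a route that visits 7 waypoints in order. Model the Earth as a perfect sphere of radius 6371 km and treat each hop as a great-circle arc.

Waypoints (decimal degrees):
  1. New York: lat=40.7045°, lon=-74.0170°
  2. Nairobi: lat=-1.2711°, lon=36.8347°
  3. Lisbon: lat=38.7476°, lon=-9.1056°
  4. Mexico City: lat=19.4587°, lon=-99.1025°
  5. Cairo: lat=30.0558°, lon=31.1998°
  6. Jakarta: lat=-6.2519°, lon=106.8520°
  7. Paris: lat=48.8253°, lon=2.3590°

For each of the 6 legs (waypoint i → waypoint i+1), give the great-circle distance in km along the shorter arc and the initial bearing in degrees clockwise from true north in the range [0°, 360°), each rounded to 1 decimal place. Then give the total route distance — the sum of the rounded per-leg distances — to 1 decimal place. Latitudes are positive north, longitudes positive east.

Leg 1: dist=11843.8 km, bearing=77.0°
Leg 2: dist=6461.2 km, bearing=318.7°
Leg 3: dist=8669.1 km, bearing=285.4°
Leg 4: dist=12360.8 km, bearing=45.1°
Leg 5: dist=8992.4 km, bearing=102.7°
Leg 6: dist=11589.4 km, bearing=318.9°
Total: 59916.7 km

Leg 1: φ1=0.7104275, φ2=-0.0221849, Δφ=-0.7326124, Δλ=1.9347271 rad; a=sin²(Δφ/2)+cosφ1·cosφ2·sin²(Δλ/2)=0.6421202025; c=2·atan2(√a, √(1-a))=1.859010388; dist=6371·c=11843.755 ≈ 11843.8 km; running total=11843.8 km
Leg 1 bearing: y=sinΔλ·cosφ2=0.93427491, x=cosφ1·sinφ2-sinφ1·cosφ2·cosΔλ=0.21526212; θ=atan2(y, x)=77.0252° ≈ 77.0°
Leg 2: φ1=-0.0221849, φ2=0.6762732, Δφ=0.6984581, Δλ=-0.8018095 rad; a=sin²(Δφ/2)+cosφ1·cosφ2·sin²(Δλ/2)=0.2358309344; c=2·atan2(√a, √(1-a))=1.014154320; dist=6371·c=6461.177 ≈ 6461.2 km; running total=18305.0 km
Leg 2 bearing: y=sinΔλ·cosφ2=-0.56045600, x=cosφ1·sinφ2-sinφ1·cosφ2·cosΔλ=0.63776790; θ=atan2(y, x)=-41.3083° <0 so +360° → 318.6917° ≈ 318.7°
Leg 3: φ1=0.6762732, φ2=0.3396184, Δφ=-0.3366548, Δλ=-1.5707422 rad; a=sin²(Δφ/2)+cosφ1·cosφ2·sin²(Δλ/2)=0.3957294507; c=2·atan2(√a, √(1-a))=1.360713303; dist=6371·c=8669.104 ≈ 8669.1 km; running total=26974.1 km
Leg 3 bearing: y=sinΔλ·cosφ2=-0.94288186, x=cosφ1·sinφ2-sinφ1·cosφ2·cosΔλ=0.25977761; θ=atan2(y, x)=-74.5963° <0 so +360° → 285.4037° ≈ 285.4°
Leg 4: φ1=0.3396184, φ2=0.5245727, Δφ=0.1849543, Δλ=2.2742042 rad; a=sin²(Δφ/2)+cosφ1·cosφ2·sin²(Δλ/2)=0.6805128348; c=2·atan2(√a, √(1-a))=1.940163834; dist=6371·c=12360.784 ≈ 12360.8 km; running total=39334.9 km
Leg 4 bearing: y=sinΔλ·cosφ2=0.66009598, x=cosφ1·sinφ2-sinφ1·cosφ2·cosΔλ=0.65873649; θ=atan2(y, x)=45.0591° ≈ 45.1°
Leg 5: φ1=0.5245727, φ2=-0.1091162, Δφ=-0.6336889, Δλ=1.3203800 rad; a=sin²(Δφ/2)+cosφ1·cosφ2·sin²(Δλ/2)=0.4206653336; c=2·atan2(√a, √(1-a))=1.411453561; dist=6371·c=8992.371 ≈ 8992.4 km; running total=48327.3 km
Leg 5 bearing: y=sinΔλ·cosφ2=0.96304756, x=cosφ1·sinφ2-sinφ1·cosφ2·cosΔλ=-0.21763144; θ=atan2(y, x)=102.7339° ≈ 102.7°
Leg 6: φ1=-0.1091162, φ2=0.8521622, Δφ=0.9612785, Δλ=-1.8237469 rad; a=sin²(Δφ/2)+cosφ1·cosφ2·sin²(Δλ/2)=0.6228756203; c=2·atan2(√a, √(1-a))=1.819090951; dist=6371·c=11589.428 ≈ 11589.4 km; running total=59916.7 km
Leg 6 bearing: y=sinΔλ·cosφ2=-0.63740706, x=cosφ1·sinφ2-sinφ1·cosφ2·cosΔλ=0.73028664; θ=atan2(y, x)=-41.1150° <0 so +360° → 318.8850° ≈ 318.9°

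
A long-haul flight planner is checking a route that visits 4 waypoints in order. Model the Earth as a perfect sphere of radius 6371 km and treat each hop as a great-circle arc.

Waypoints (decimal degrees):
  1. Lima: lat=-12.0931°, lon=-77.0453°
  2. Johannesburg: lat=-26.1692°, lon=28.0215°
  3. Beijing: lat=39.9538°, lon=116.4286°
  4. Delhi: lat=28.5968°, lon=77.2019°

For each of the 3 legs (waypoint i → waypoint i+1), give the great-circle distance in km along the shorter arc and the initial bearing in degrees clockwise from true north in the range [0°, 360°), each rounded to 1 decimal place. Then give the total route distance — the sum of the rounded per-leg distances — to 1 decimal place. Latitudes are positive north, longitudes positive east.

Leg 1: φ1=-0.2110644, φ2=-0.4567387, Δφ=-0.2456743, Δλ=1.8337616 rad; a=sin²(Δφ/2)+cosφ1·cosφ2·sin²(Δλ/2)=0.5678637322; c=2·atan2(√a, √(1-a))=1.706944011; dist=6371·c=10874.940 ≈ 10874.9 km; running total=10874.9 km
Leg 1 bearing: y=sinΔλ·cosφ2=0.86664275, x=cosφ1·sinφ2-sinφ1·cosφ2·cosΔλ=-0.48011291; θ=atan2(y, x)=118.9861° ≈ 119.0°
Leg 2: φ1=-0.4567387, φ2=0.6973254, Δφ=1.1540641, Δλ=1.5429950 rad; a=sin²(Δφ/2)+cosφ1·cosφ2·sin²(Δλ/2)=0.6320437082; c=2·atan2(√a, √(1-a))=1.838053952; dist=6371·c=11710.242 ≈ 11710.2 km; running total=22585.1 km
Leg 2 bearing: y=sinΔλ·cosφ2=0.76626628, x=cosφ1·sinφ2-sinφ1·cosφ2·cosΔλ=0.58574212; θ=atan2(y, x)=52.6053° ≈ 52.6°
Leg 3: φ1=0.6973254, φ2=0.4991083, Δφ=-0.1982170, Δλ=-0.6846351 rad; a=sin²(Δφ/2)+cosφ1·cosφ2·sin²(Δλ/2)=0.0856262540; c=2·atan2(√a, √(1-a))=0.593930495; dist=6371·c=3783.931 ≈ 3783.9 km; running total=26369.0 km
Leg 3 bearing: y=sinΔλ·cosφ2=-0.55524488, x=cosφ1·sinφ2-sinφ1·cosφ2·cosΔλ=-0.06986216; θ=atan2(y, x)=-97.1714° <0 so +360° → 262.8286° ≈ 262.8°

Leg 1: dist=10874.9 km, bearing=119.0°
Leg 2: dist=11710.2 km, bearing=52.6°
Leg 3: dist=3783.9 km, bearing=262.8°
Total: 26369.0 km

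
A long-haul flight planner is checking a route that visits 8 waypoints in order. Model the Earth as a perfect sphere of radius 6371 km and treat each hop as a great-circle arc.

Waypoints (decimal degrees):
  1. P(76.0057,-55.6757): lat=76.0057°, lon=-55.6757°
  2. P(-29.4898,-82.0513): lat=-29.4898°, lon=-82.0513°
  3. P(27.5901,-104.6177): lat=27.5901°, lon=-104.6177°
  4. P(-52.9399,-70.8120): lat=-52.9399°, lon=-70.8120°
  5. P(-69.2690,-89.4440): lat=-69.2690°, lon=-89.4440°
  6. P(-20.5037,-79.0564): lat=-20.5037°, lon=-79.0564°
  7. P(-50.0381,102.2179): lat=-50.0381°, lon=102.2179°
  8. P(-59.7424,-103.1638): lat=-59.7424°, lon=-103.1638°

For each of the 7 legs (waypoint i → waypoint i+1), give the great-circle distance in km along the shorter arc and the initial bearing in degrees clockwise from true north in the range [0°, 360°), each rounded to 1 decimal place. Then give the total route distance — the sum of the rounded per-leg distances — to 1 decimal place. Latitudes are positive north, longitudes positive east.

Leg 1: φ1=1.3265497, φ2=-0.5146941, Δφ=-1.8412438, Δλ=-0.4603411 rad; a=sin²(Δφ/2)+cosφ1·cosφ2·sin²(Δλ/2)=0.6445375167; c=2·atan2(√a, √(1-a))=1.864056806; dist=6371·c=11875.906 ≈ 11875.9 km; running total=11875.9 km
Leg 1 bearing: y=sinΔλ·cosφ2=-0.38669767, x=cosφ1·sinφ2-sinφ1·cosφ2·cosΔλ=-0.87572858; θ=atan2(y, x)=-156.1751° <0 so +360° → 203.8249° ≈ 203.8°
Leg 2: φ1=-0.5146941, φ2=0.4815381, Δφ=0.9962322, Δλ=-0.3938580 rad; a=sin²(Δφ/2)+cosφ1·cosφ2·sin²(Δλ/2)=0.2577987605; c=2·atan2(√a, √(1-a))=1.065116290; dist=6371·c=6785.856 ≈ 6785.9 km; running total=18661.8 km
Leg 2 bearing: y=sinΔλ·cosφ2=-0.34011476, x=cosφ1·sinφ2-sinφ1·cosφ2·cosΔλ=0.80602493; θ=atan2(y, x)=-22.8781° <0 so +360° → 337.1219° ≈ 337.1°
Leg 3: φ1=0.4815381, φ2=-0.9239756, Δφ=-1.4055136, Δλ=0.5900208 rad; a=sin²(Δφ/2)+cosφ1·cosφ2·sin²(Δλ/2)=0.4628865672; c=2·atan2(√a, √(1-a))=1.496501131; dist=6371·c=9534.209 ≈ 9534.2 km; running total=28196.0 km
Leg 3 bearing: y=sinΔλ·cosφ2=0.33530272, x=cosφ1·sinφ2-sinφ1·cosφ2·cosΔλ=-0.93918180; θ=atan2(y, x)=160.3526° ≈ 160.4°
Leg 4: φ1=-0.9239756, φ2=-1.2089721, Δφ=-0.2849966, Δλ=-0.3251897 rad; a=sin²(Δφ/2)+cosφ1·cosφ2·sin²(Δλ/2)=0.0257589229; c=2·atan2(√a, √(1-a))=0.322386021; dist=6371·c=2053.921 ≈ 2053.9 km; running total=30249.9 km
Leg 4 bearing: y=sinΔλ·cosφ2=-0.11309286, x=cosφ1·sinφ2-sinφ1·cosφ2·cosΔλ=-0.29595879; θ=atan2(y, x)=-159.0870° <0 so +360° → 200.9130° ≈ 200.9°
Leg 5: φ1=-1.2089721, φ2=-0.3578571, Δφ=0.8511150, Δλ=0.1812978 rad; a=sin²(Δφ/2)+cosφ1·cosφ2·sin²(Δλ/2)=0.1731445046; c=2·atan2(√a, √(1-a))=0.858318324; dist=6371·c=5468.346 ≈ 5468.3 km; running total=35718.2 km
Leg 5 bearing: y=sinΔλ·cosφ2=0.16888380, x=cosφ1·sinφ2-sinφ1·cosφ2·cosΔλ=0.73765860; θ=atan2(y, x)=12.8954° ≈ 12.9°
Leg 6: φ1=-0.3578571, φ2=-0.8733296, Δφ=-0.5154725, Δλ=3.1638334 rad; a=sin²(Δφ/2)+cosφ1·cosφ2·sin²(Δλ/2)=0.6664851433; c=2·atan2(√a, √(1-a))=1.910248193; dist=6371·c=12170.191 ≈ 12170.2 km; running total=47888.4 km
Leg 6 bearing: y=sinΔλ·cosφ2=-0.01428356, x=cosφ1·sinφ2-sinφ1·cosφ2·cosΔλ=-0.94282913; θ=atan2(y, x)=-179.1321° <0 so +360° → 180.8679° ≈ 180.9°
Leg 7: φ1=-0.8733296, φ2=-1.0427016, Δφ=-0.1693720, Δλ=-3.5845869 rad; a=sin²(Δφ/2)+cosφ1·cosφ2·sin²(Δλ/2)=0.3151712035; c=2·atan2(√a, √(1-a))=1.192155842; dist=6371·c=7595.225 ≈ 7595.2 km; running total=55483.6 km
Leg 7 bearing: y=sinΔλ·cosφ2=0.21599011, x=cosφ1·sinφ2-sinφ1·cosφ2·cosΔλ=-0.90371541; θ=atan2(y, x)=166.5583° ≈ 166.6°

Leg 1: dist=11875.9 km, bearing=203.8°
Leg 2: dist=6785.9 km, bearing=337.1°
Leg 3: dist=9534.2 km, bearing=160.4°
Leg 4: dist=2053.9 km, bearing=200.9°
Leg 5: dist=5468.3 km, bearing=12.9°
Leg 6: dist=12170.2 km, bearing=180.9°
Leg 7: dist=7595.2 km, bearing=166.6°
Total: 55483.6 km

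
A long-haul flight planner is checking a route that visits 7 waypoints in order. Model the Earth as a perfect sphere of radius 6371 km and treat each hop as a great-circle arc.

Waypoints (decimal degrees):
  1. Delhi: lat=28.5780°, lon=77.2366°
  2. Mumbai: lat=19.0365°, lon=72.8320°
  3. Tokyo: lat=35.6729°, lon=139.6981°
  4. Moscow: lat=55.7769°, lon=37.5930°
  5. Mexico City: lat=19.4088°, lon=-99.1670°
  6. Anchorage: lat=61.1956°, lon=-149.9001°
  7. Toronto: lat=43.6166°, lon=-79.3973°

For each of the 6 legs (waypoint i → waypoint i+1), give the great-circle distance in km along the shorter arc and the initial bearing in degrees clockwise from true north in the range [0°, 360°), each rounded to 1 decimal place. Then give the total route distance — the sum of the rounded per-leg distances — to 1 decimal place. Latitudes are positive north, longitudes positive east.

Leg 1: φ1=0.4987802, φ2=0.3322496, Δφ=-0.1665306, Δλ=-0.0768748 rad; a=sin²(Δφ/2)+cosφ1·cosφ2·sin²(Δλ/2)=0.0081429745; c=2·atan2(√a, √(1-a))=0.180722701; dist=6371·c=1151.384 ≈ 1151.4 km; running total=1151.4 km
Leg 1 bearing: y=sinΔλ·cosφ2=-0.07259901, x=cosφ1·sinφ2-sinφ1·cosφ2·cosΔλ=-0.16442643; θ=atan2(y, x)=-156.1772° <0 so +360° → 203.8228° ≈ 203.8°
Leg 2: φ1=0.3322496, φ2=0.6226096, Δφ=0.2903600, Δλ=1.1670336 rad; a=sin²(Δφ/2)+cosφ1·cosφ2·sin²(Δλ/2)=0.2540425981; c=2·atan2(√a, √(1-a))=1.056508639; dist=6371·c=6731.017 ≈ 6731.0 km; running total=7882.4 km
Leg 2 bearing: y=sinΔλ·cosφ2=0.74703697, x=cosφ1·sinφ2-sinφ1·cosφ2·cosΔλ=0.44716394; θ=atan2(y, x)=59.0960° ≈ 59.1°
Leg 3: φ1=0.6226096, φ2=0.9734906, Δφ=0.3508810, Δλ=-1.7820702 rad; a=sin²(Δφ/2)+cosφ1·cosφ2·sin²(Δλ/2)=0.3068127921; c=2·atan2(√a, √(1-a))=1.174098832; dist=6371·c=7480.184 ≈ 7480.2 km; running total=15362.6 km
Leg 3 bearing: y=sinΔλ·cosφ2=-0.54991121, x=cosφ1·sinφ2-sinφ1·cosφ2·cosΔλ=0.74048124; θ=atan2(y, x)=-36.5991° <0 so +360° → 323.4009° ≈ 323.4°
Leg 4: φ1=0.9734906, φ2=0.3387475, Δφ=-0.6347431, Δλ=-2.3869123 rad; a=sin²(Δφ/2)+cosφ1·cosφ2·sin²(Δλ/2)=0.5558316763; c=2·atan2(√a, √(1-a))=1.682693041; dist=6371·c=10720.437 ≈ 10720.4 km; running total=26083.0 km
Leg 4 bearing: y=sinΔλ·cosφ2=-0.64612525, x=cosφ1·sinφ2-sinφ1·cosφ2·cosΔλ=0.75501885; θ=atan2(y, x)=-40.5560° <0 so +360° → 319.4440° ≈ 319.4°
Leg 5: φ1=0.3387475, φ2=1.0680647, Δφ=0.7293172, Δλ=-0.8854596 rad; a=sin²(Δφ/2)+cosφ1·cosφ2·sin²(Δλ/2)=0.2105900078; c=2·atan2(√a, √(1-a))=0.953515444; dist=6371·c=6074.847 ≈ 6074.8 km; running total=32157.8 km
Leg 5 bearing: y=sinΔλ·cosφ2=-0.37302868, x=cosφ1·sinφ2-sinφ1·cosφ2·cosΔλ=0.72513242; θ=atan2(y, x)=-27.2226° <0 so +360° → 332.7774° ≈ 332.8°
Leg 6: φ1=1.0680647, φ2=0.7612533, Δφ=-0.3068114, Δλ=1.2305060 rad; a=sin²(Δφ/2)+cosφ1·cosφ2·sin²(Δλ/2)=0.1395497001; c=2·atan2(√a, √(1-a))=0.765695390; dist=6371·c=4878.245 ≈ 4878.2 km; running total=37036.0 km
Leg 6 bearing: y=sinΔλ·cosφ2=0.68245788, x=cosφ1·sinφ2-sinφ1·cosφ2·cosΔλ=0.12063814; θ=atan2(y, x)=79.9754° ≈ 80.0°

Leg 1: dist=1151.4 km, bearing=203.8°
Leg 2: dist=6731.0 km, bearing=59.1°
Leg 3: dist=7480.2 km, bearing=323.4°
Leg 4: dist=10720.4 km, bearing=319.4°
Leg 5: dist=6074.8 km, bearing=332.8°
Leg 6: dist=4878.2 km, bearing=80.0°
Total: 37036.0 km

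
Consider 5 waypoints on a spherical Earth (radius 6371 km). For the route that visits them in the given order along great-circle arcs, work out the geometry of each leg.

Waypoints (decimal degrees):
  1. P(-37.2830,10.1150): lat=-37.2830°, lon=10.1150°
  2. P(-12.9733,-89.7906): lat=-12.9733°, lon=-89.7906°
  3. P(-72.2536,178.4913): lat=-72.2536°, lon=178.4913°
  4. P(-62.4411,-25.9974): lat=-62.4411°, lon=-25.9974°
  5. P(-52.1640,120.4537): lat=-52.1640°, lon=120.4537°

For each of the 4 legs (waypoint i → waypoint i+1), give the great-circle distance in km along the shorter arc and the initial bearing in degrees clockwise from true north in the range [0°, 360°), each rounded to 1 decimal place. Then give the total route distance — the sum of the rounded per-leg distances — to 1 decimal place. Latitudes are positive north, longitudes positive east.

Leg 1: dist=9990.9 km, bearing=253.7°
Leg 2: dist=8692.8 km, bearing=198.1°
Leg 3: dist=4923.0 km, bearing=164.1°
Leg 4: dist=6936.1 km, bearing=157.5°
Total: 30542.8 km

Leg 1: φ1=-0.6507111, φ2=-0.2264268, Δφ=0.4242843, Δλ=-1.7436817 rad; a=sin²(Δφ/2)+cosφ1·cosφ2·sin²(Δλ/2)=0.4986946425; c=2·atan2(√a, √(1-a))=1.568185609; dist=6371·c=9990.911 ≈ 9990.9 km; running total=9990.9 km
Leg 1 bearing: y=sinΔλ·cosφ2=-0.95994782, x=cosφ1·sinφ2-sinφ1·cosφ2·cosΔλ=-0.28016667; θ=atan2(y, x)=-106.2702° <0 so +360° → 253.7298° ≈ 253.7°
Leg 2: φ1=-0.2264268, φ2=-1.2610632, Δφ=-1.0346364, Δλ=4.6824025 rad; a=sin²(Δφ/2)+cosφ1·cosφ2·sin²(Δλ/2)=0.3975455560; c=2·atan2(√a, √(1-a))=1.364425708; dist=6371·c=8692.756 ≈ 8692.8 km; running total=18683.7 km
Leg 2 bearing: y=sinΔλ·cosφ2=-0.30466743, x=cosφ1·sinφ2-sinφ1·cosφ2·cosΔλ=-0.93015596; θ=atan2(y, x)=-161.8641° <0 so +360° → 198.1359° ≈ 198.1°
Leg 3: φ1=-1.2610632, φ2=-1.0898028, Δφ=0.1712604, Δλ=-3.5690011 rad; a=sin²(Δφ/2)+cosφ1·cosφ2·sin²(Δλ/2)=0.1419926199; c=2·atan2(√a, √(1-a))=0.772719668; dist=6371·c=4922.997 ≈ 4923.0 km; running total=23606.7 km
Leg 3 bearing: y=sinΔλ·cosφ2=0.19177903, x=cosφ1·sinφ2-sinφ1·cosφ2·cosΔλ=-0.67122550; θ=atan2(y, x)=164.0546° ≈ 164.1°
Leg 4: φ1=-1.0898028, φ2=-0.9104336, Δφ=0.1793692, Δλ=2.5560539 rad; a=sin²(Δφ/2)+cosφ1·cosφ2·sin²(Δλ/2)=0.2681808708; c=2·atan2(√a, √(1-a))=1.088699246; dist=6371·c=6936.103 ≈ 6936.1 km; running total=30542.8 km
Leg 4 bearing: y=sinΔλ·cosφ2=0.33899646, x=cosφ1·sinφ2-sinφ1·cosφ2·cosΔλ=-0.81860917; θ=atan2(y, x)=157.5049° ≈ 157.5°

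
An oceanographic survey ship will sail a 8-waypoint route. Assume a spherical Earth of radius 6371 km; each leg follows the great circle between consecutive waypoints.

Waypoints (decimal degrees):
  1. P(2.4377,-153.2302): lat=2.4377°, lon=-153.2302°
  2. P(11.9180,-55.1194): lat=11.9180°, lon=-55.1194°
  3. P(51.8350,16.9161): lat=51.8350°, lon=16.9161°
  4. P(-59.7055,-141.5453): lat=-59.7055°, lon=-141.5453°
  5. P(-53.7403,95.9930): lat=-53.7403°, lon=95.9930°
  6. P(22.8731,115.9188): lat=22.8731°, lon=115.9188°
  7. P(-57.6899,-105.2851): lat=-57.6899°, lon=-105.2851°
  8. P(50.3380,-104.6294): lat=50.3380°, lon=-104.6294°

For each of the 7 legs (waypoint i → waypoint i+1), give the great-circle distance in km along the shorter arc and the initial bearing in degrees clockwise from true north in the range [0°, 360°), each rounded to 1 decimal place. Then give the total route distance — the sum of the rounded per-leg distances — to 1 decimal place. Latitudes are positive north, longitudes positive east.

Leg 1: φ1=0.0425459, φ2=0.2080083, Δφ=0.1654624, Δλ=1.7123565 rad; a=sin²(Δφ/2)+cosφ1·cosφ2·sin²(Δλ/2)=0.5645690421; c=2·atan2(√a, √(1-a))=1.700296063; dist=6371·c=10832.586 ≈ 10832.6 km; running total=10832.6 km
Leg 1 bearing: y=sinΔλ·cosφ2=0.96865686, x=cosφ1·sinφ2-sinφ1·cosφ2·cosΔλ=0.21219625; θ=atan2(y, x)=77.6438° ≈ 77.6°
Leg 2: φ1=0.2080083, φ2=0.9046914, Δφ=0.6966831, Δλ=1.2572567 rad; a=sin²(Δφ/2)+cosφ1·cosφ2·sin²(Δλ/2)=0.3255777750; c=2·atan2(√a, √(1-a))=1.214458513; dist=6371·c=7737.315 ≈ 7737.3 km; running total=18569.9 km
Leg 2 bearing: y=sinΔλ·cosφ2=0.58780287, x=cosφ1·sinφ2-sinφ1·cosφ2·cosΔλ=0.72992831; θ=atan2(y, x)=38.8441° ≈ 38.8°
Leg 3: φ1=0.9046914, φ2=-1.0420576, Δφ=-1.9467490, Δλ=-2.7656732 rad; a=sin²(Δφ/2)+cosφ1·cosφ2·sin²(Δλ/2)=0.9844067415; c=2·atan2(√a, √(1-a))=2.891193059; dist=6371·c=18419.791 ≈ 18419.8 km; running total=36989.7 km
Leg 3 bearing: y=sinΔλ·cosφ2=-0.18519577, x=cosφ1·sinφ2-sinφ1·cosφ2·cosΔλ=-0.16462977; θ=atan2(y, x)=-131.6355° <0 so +360° → 228.3645° ≈ 228.4°
Leg 4: φ1=-1.0420576, φ2=-0.9379452, Δφ=0.1041124, Δλ=4.1458254 rad; a=sin²(Δφ/2)+cosφ1·cosφ2·sin²(Δλ/2)=0.2319514174; c=2·atan2(√a, √(1-a))=1.004989397; dist=6371·c=6402.787 ≈ 6402.8 km; running total=43392.5 km
Leg 4 bearing: y=sinΔλ·cosφ2=-0.49903295, x=cosφ1·sinφ2-sinφ1·cosφ2·cosΔλ=-0.68085677; θ=atan2(y, x)=-143.7605° <0 so +360° → 216.2395° ≈ 216.2°
Leg 5: φ1=-0.9379452, φ2=0.3992109, Δφ=1.3371561, Δλ=0.3477708 rad; a=sin²(Δφ/2)+cosφ1·cosφ2·sin²(Δλ/2)=0.4005512739; c=2·atan2(√a, √(1-a))=1.370563560; dist=6371·c=8731.860 ≈ 8731.9 km; running total=52124.4 km
Leg 5 bearing: y=sinΔλ·cosφ2=0.31400491, x=cosφ1·sinφ2-sinφ1·cosφ2·cosΔλ=0.92835377; θ=atan2(y, x)=18.6875° ≈ 18.7°
Leg 6: φ1=0.3992109, φ2=-1.0068787, Δφ=-1.4060896, Δλ=-3.8607364 rad; a=sin²(Δφ/2)+cosφ1·cosφ2·sin²(Δλ/2)=0.8495154596; c=2·atan2(√a, √(1-a))=2.344837740; dist=6371·c=14938.961 ≈ 14939.0 km; running total=67063.4 km
Leg 6 bearing: y=sinΔλ·cosφ2=0.35209777, x=cosφ1·sinφ2-sinφ1·cosφ2·cosΔλ=-0.62240094; θ=atan2(y, x)=150.5028° ≈ 150.5°
Leg 7: φ1=-1.0068787, φ2=0.8785638, Δφ=1.8854425, Δλ=0.0114441 rad; a=sin²(Δφ/2)+cosφ1·cosφ2·sin²(Δλ/2)=0.6547512056; c=2·atan2(√a, √(1-a))=1.885466032; dist=6371·c=12012.304 ≈ 12012.3 km; running total=79075.7 km
Leg 7 bearing: y=sinΔλ·cosφ2=0.00730414, x=cosφ1·sinφ2-sinφ1·cosφ2·cosΔλ=0.95087060; θ=atan2(y, x)=0.4401° ≈ 0.4°

Leg 1: dist=10832.6 km, bearing=77.6°
Leg 2: dist=7737.3 km, bearing=38.8°
Leg 3: dist=18419.8 km, bearing=228.4°
Leg 4: dist=6402.8 km, bearing=216.2°
Leg 5: dist=8731.9 km, bearing=18.7°
Leg 6: dist=14939.0 km, bearing=150.5°
Leg 7: dist=12012.3 km, bearing=0.4°
Total: 79075.7 km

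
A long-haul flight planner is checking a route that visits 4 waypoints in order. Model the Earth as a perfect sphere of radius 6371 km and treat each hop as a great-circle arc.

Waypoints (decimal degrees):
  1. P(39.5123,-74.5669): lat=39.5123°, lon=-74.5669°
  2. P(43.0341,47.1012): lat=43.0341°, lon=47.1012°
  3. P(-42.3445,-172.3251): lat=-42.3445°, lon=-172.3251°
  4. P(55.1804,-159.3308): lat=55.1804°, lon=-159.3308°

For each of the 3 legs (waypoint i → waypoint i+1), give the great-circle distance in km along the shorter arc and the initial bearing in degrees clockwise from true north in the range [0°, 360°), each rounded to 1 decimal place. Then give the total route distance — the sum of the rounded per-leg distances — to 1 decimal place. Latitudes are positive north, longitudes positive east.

Leg 1: φ1=0.6896197, φ2=0.7510867, Δφ=0.0614670, Δλ=2.1235089 rad; a=sin²(Δφ/2)+cosφ1·cosφ2·sin²(Δλ/2)=0.4309306467; c=2·atan2(√a, √(1-a))=1.432214470; dist=6371·c=9124.638 ≈ 9124.6 km; running total=9124.6 km
Leg 1 bearing: y=sinΔλ·cosφ2=0.62211215, x=cosφ1·sinφ2-sinφ1·cosφ2·cosΔλ=0.77064529; θ=atan2(y, x)=38.9126° ≈ 38.9°
Leg 2: φ1=0.7510867, φ2=-0.7390509, Δφ=-1.4901377, Δλ=-3.8297114 rad; a=sin²(Δφ/2)+cosφ1·cosφ2·sin²(Δλ/2)=0.9384947867; c=2·atan2(√a, √(1-a))=2.640357177; dist=6371·c=16821.716 ≈ 16821.7 km; running total=25946.3 km
Leg 2 bearing: y=sinΔλ·cosφ2=0.46939662, x=cosφ1·sinφ2-sinφ1·cosφ2·cosΔλ=-0.10274291; θ=atan2(y, x)=102.3464° ≈ 102.3°
Leg 3: φ1=-0.7390509, φ2=0.9630797, Δφ=1.7021306, Δλ=0.2267933 rad; a=sin²(Δφ/2)+cosφ1·cosφ2·sin²(Δλ/2)=0.5708820610; c=2·atan2(√a, √(1-a))=1.713039636; dist=6371·c=10913.776 ≈ 10913.8 km; running total=36860.1 km
Leg 3 bearing: y=sinΔλ·cosφ2=0.12839045, x=cosφ1·sinφ2-sinφ1·cosφ2·cosΔλ=0.98153901; θ=atan2(y, x)=7.4523° ≈ 7.5°

Leg 1: dist=9124.6 km, bearing=38.9°
Leg 2: dist=16821.7 km, bearing=102.3°
Leg 3: dist=10913.8 km, bearing=7.5°
Total: 36860.1 km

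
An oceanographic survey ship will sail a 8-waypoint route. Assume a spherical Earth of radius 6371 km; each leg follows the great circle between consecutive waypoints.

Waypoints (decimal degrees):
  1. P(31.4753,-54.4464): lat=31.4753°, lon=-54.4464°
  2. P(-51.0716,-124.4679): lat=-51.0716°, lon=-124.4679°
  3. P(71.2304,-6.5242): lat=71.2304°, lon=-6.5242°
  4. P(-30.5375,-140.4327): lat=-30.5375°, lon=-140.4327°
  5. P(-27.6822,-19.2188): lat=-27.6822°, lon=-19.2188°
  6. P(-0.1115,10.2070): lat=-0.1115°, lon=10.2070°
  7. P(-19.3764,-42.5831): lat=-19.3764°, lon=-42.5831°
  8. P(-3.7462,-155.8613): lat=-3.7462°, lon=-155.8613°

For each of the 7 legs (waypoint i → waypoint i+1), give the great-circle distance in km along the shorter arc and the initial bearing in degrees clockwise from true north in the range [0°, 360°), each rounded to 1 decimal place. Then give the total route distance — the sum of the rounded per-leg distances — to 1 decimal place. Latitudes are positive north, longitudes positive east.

Leg 1: φ1=0.5493476, φ2=-0.8913676, Δφ=-1.4407152, Δλ=-1.2221057 rad; a=sin²(Δφ/2)+cosφ1·cosφ2·sin²(Δλ/2)=0.6115418604; c=2·atan2(√a, √(1-a))=1.795773100; dist=6371·c=11440.870 ≈ 11440.9 km; running total=11440.9 km
Leg 1 bearing: y=sinΔλ·cosφ2=-0.59053527, x=cosφ1·sinφ2-sinφ1·cosφ2·cosΔλ=-0.77556544; θ=atan2(y, x)=-142.7134° <0 so +360° → 217.2866° ≈ 217.3°
Leg 2: φ1=-0.8913676, φ2=1.2432050, Δφ=2.1345726, Δλ=2.0585059 rad; a=sin²(Δφ/2)+cosφ1·cosφ2·sin²(Δλ/2)=0.9156517927; c=2·atan2(√a, √(1-a))=2.552245257; dist=6371·c=16260.355 ≈ 16260.4 km; running total=27701.3 km
Leg 2 bearing: y=sinΔλ·cosφ2=0.28424850, x=cosφ1·sinφ2-sinφ1·cosφ2·cosΔλ=0.47763704; θ=atan2(y, x)=30.7575° ≈ 30.8°
Leg 3: φ1=1.2432050, φ2=-0.5329799, Δφ=-1.7761849, Δλ=-2.3371442 rad; a=sin²(Δφ/2)+cosφ1·cosφ2·sin²(Δλ/2)=0.8366380271; c=2·atan2(√a, √(1-a))=2.309426972; dist=6371·c=14713.359 ≈ 14713.4 km; running total=42414.7 km
Leg 3 bearing: y=sinΔλ·cosφ2=-0.62051975, x=cosφ1·sinφ2-sinφ1·cosφ2·cosΔλ=0.40206292; θ=atan2(y, x)=-57.0590° <0 so +360° → 302.9410° ≈ 302.9°
Leg 4: φ1=-0.5329799, φ2=-0.4831455, Δφ=0.0498344, Δλ=2.1155817 rad; a=sin²(Δφ/2)+cosφ1·cosφ2·sin²(Δλ/2)=0.5796078437; c=2·atan2(√a, √(1-a))=1.730692482; dist=6371·c=11026.242 ≈ 11026.2 km; running total=53440.9 km
Leg 4 bearing: y=sinΔλ·cosφ2=0.75734624, x=cosφ1·sinφ2-sinφ1·cosφ2·cosΔλ=-0.63330643; θ=atan2(y, x)=129.9030° ≈ 129.9°
Leg 5: φ1=-0.4831455, φ2=-0.0019460, Δφ=0.4811995, Δλ=0.5135771 rad; a=sin²(Δφ/2)+cosφ1·cosφ2·sin²(Δλ/2)=0.1139001452; c=2·atan2(√a, √(1-a))=0.688500383; dist=6371·c=4386.436 ≈ 4386.4 km; running total=57827.3 km
Leg 5 bearing: y=sinΔλ·cosφ2=0.49129508, x=cosφ1·sinφ2-sinφ1·cosφ2·cosΔλ=0.40291036; θ=atan2(y, x)=50.6449° ≈ 50.6°
Leg 6: φ1=-0.0019460, φ2=-0.3381820, Δφ=-0.3362359, Δλ=-0.9213611 rad; a=sin²(Δφ/2)+cosφ1·cosφ2·sin²(Δλ/2)=0.2144356779; c=2·atan2(√a, √(1-a))=0.962916176; dist=6371·c=6134.739 ≈ 6134.7 km; running total=63962.0 km
Leg 6 bearing: y=sinΔλ·cosφ2=-0.75131542, x=cosφ1·sinφ2-sinφ1·cosφ2·cosΔλ=-0.33066178; θ=atan2(y, x)=-113.7548° <0 so +360° → 246.2452° ≈ 246.2°
Leg 7: φ1=-0.3381820, φ2=-0.0653835, Δφ=0.2727985, Δλ=-1.9770776 rad; a=sin²(Δφ/2)+cosφ1·cosφ2·sin²(Δλ/2)=0.6751691342; c=2·atan2(√a, √(1-a))=1.928728564; dist=6371·c=12287.930 ≈ 12287.9 km; running total=76249.9 km
Leg 7 bearing: y=sinΔλ·cosφ2=-0.91663401, x=cosφ1·sinφ2-sinφ1·cosφ2·cosΔλ=-0.19247127; θ=atan2(y, x)=-101.8585° <0 so +360° → 258.1415° ≈ 258.1°

Leg 1: dist=11440.9 km, bearing=217.3°
Leg 2: dist=16260.4 km, bearing=30.8°
Leg 3: dist=14713.4 km, bearing=302.9°
Leg 4: dist=11026.2 km, bearing=129.9°
Leg 5: dist=4386.4 km, bearing=50.6°
Leg 6: dist=6134.7 km, bearing=246.2°
Leg 7: dist=12287.9 km, bearing=258.1°
Total: 76249.9 km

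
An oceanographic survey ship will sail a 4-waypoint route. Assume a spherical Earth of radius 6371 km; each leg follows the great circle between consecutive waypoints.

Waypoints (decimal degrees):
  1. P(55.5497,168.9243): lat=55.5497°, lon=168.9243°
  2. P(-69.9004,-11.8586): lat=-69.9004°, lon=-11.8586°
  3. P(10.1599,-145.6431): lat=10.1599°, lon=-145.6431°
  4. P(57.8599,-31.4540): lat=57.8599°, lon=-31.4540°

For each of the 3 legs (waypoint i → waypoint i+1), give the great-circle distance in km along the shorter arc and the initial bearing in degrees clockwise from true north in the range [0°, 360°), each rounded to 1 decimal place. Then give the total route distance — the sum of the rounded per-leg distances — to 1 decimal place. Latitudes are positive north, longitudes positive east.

Leg 1: dist=18418.9 km, bearing=178.9°
Leg 2: dist=12627.3 km, bearing=230.8°
Leg 3: dist=10423.2 km, bearing=29.1°
Total: 41469.4 km

Leg 1: φ1=0.9695252, φ2=-1.2199921, Δφ=-2.1895173, Δλ=-3.1552568 rad; a=sin²(Δφ/2)+cosφ1·cosφ2·sin²(Δλ/2)=0.9843893195; c=2·atan2(√a, √(1-a))=2.891052479; dist=6371·c=18418.895 ≈ 18418.9 km; running total=18418.9 km
Leg 1 bearing: y=sinΔλ·cosφ2=0.00469559, x=cosφ1·sinφ2-sinφ1·cosφ2·cosΔλ=-0.24788284; θ=atan2(y, x)=178.9148° ≈ 178.9°
Leg 2: φ1=-1.2199921, φ2=0.1773237, Δφ=1.3973158, Δλ=-2.3349800 rad; a=sin²(Δφ/2)+cosφ1·cosφ2·sin²(Δλ/2)=0.6998570665; c=2·atan2(√a, √(1-a))=1.982001288; dist=6371·c=12627.330 ≈ 12627.3 km; running total=31046.2 km
Leg 2 bearing: y=sinΔλ·cosφ2=-0.71062681, x=cosφ1·sinφ2-sinφ1·cosφ2·cosΔλ=-0.57899754; θ=atan2(y, x)=-129.1721° <0 so +360° → 230.8279° ≈ 230.8°
Leg 3: φ1=0.1773237, φ2=1.0098458, Δφ=0.8325221, Δλ=1.9929758 rad; a=sin²(Δφ/2)+cosφ1·cosφ2·sin²(Δλ/2)=0.5326009394; c=2·atan2(√a, √(1-a))=1.636044493; dist=6371·c=10423.239 ≈ 10423.2 km; running total=41469.4 km
Leg 3 bearing: y=sinΔλ·cosφ2=0.48528147, x=cosφ1·sinφ2-sinφ1·cosφ2·cosΔλ=0.87192351; θ=atan2(y, x)=29.0987° ≈ 29.1°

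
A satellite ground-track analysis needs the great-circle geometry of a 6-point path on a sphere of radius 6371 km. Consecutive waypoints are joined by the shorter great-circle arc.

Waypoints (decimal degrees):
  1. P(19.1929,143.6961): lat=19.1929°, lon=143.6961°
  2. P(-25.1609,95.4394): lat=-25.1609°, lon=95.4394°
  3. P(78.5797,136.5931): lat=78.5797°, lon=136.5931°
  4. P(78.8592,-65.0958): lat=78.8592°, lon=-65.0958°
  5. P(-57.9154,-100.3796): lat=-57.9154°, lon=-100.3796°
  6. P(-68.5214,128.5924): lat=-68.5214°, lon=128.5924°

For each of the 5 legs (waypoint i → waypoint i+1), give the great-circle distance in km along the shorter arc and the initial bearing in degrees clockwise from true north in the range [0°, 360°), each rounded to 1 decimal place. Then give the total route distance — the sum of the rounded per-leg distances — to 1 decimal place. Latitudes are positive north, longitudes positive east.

Leg 1: φ1=0.3349793, φ2=-0.4391405, Δφ=-0.7741198, Δλ=-0.8422383 rad; a=sin²(Δφ/2)+cosφ1·cosφ2·sin²(Δλ/2)=0.2853225556; c=2·atan2(√a, √(1-a))=1.127017973; dist=6371·c=7180.232 ≈ 7180.2 km; running total=7180.2 km
Leg 1 bearing: y=sinΔλ·cosφ2=-0.67533999, x=cosφ1·sinφ2-sinφ1·cosφ2·cosΔλ=-0.59964179; θ=atan2(y, x)=-131.6022° <0 so +360° → 228.3978° ≈ 228.4°
Leg 2: φ1=-0.4391405, φ2=1.3714745, Δφ=1.8106150, Δλ=0.7182676 rad; a=sin²(Δφ/2)+cosφ1·cosφ2·sin²(Δλ/2)=0.6409013739; c=2·atan2(√a, √(1-a))=1.856468814; dist=6371·c=11827.563 ≈ 11827.6 km; running total=19007.8 km
Leg 2 bearing: y=sinΔλ·cosφ2=0.13030314, x=cosφ1·sinφ2-sinφ1·cosφ2·cosΔλ=0.95058314; θ=atan2(y, x)=7.8053° ≈ 7.8°
Leg 3: φ1=1.3714745, φ2=1.3763527, Δφ=0.0048782, Δλ=-3.5201354 rad; a=sin²(Δφ/2)+cosφ1·cosφ2·sin²(Δλ/2)=0.0369102683; c=2·atan2(√a, √(1-a))=0.386644790; dist=6371·c=2463.314 ≈ 2463.3 km; running total=21471.1 km
Leg 3 bearing: y=sinΔλ·cosφ2=0.07140794, x=cosφ1·sinφ2-sinφ1·cosφ2·cosΔλ=0.37026005; θ=atan2(y, x)=10.9160° ≈ 10.9°
Leg 4: φ1=1.3763527, φ2=-1.0108144, Δφ=-2.3871671, Δλ=-0.6158185 rad; a=sin²(Δφ/2)+cosφ1·cosφ2·sin²(Δλ/2)=0.8737593546; c=2·atan2(√a, √(1-a))=2.415114983; dist=6371·c=15386.698 ≈ 15386.7 km; running total=36857.8 km
Leg 4 bearing: y=sinΔλ·cosφ2=-0.30681855, x=cosφ1·sinφ2-sinφ1·cosφ2·cosΔλ=-0.58913339; θ=atan2(y, x)=-152.4897° <0 so +360° → 207.5103° ≈ 207.5°
Leg 5: φ1=-1.0108144, φ2=-1.1959240, Δφ=-0.1851096, Δλ=3.9963153 rad; a=sin²(Δφ/2)+cosφ1·cosφ2·sin²(Δλ/2)=0.1696214226; c=2·atan2(√a, √(1-a))=0.848969280; dist=6371·c=5408.783 ≈ 5408.8 km; running total=42266.6 km
Leg 5 bearing: y=sinΔλ·cosφ2=-0.27622227, x=cosφ1·sinφ2-sinφ1·cosφ2·cosΔλ=-0.69792639; θ=atan2(y, x)=-158.4075° <0 so +360° → 201.5925° ≈ 201.6°

Leg 1: dist=7180.2 km, bearing=228.4°
Leg 2: dist=11827.6 km, bearing=7.8°
Leg 3: dist=2463.3 km, bearing=10.9°
Leg 4: dist=15386.7 km, bearing=207.5°
Leg 5: dist=5408.8 km, bearing=201.6°
Total: 42266.6 km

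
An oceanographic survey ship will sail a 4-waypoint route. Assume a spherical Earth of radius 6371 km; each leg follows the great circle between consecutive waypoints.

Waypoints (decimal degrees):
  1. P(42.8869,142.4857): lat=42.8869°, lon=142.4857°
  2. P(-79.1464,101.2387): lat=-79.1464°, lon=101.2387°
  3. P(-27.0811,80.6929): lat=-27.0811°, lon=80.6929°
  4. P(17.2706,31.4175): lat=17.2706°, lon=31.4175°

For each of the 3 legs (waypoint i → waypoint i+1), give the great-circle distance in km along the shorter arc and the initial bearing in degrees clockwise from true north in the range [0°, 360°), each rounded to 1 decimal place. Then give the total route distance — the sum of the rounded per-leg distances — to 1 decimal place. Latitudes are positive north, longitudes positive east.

Leg 1: dist=13830.2 km, bearing=188.7°
Leg 2: dist=5875.1 km, bearing=336.9°
Leg 3: dist=7249.2 km, bearing=307.1°
Total: 26954.5 km

Leg 1: φ1=0.7485176, φ2=-1.3813653, Δφ=-2.1298829, Δλ=-0.7198960 rad; a=sin²(Δφ/2)+cosφ1·cosφ2·sin²(Δλ/2)=0.7823226357; c=2·atan2(√a, √(1-a))=2.170799717; dist=6371·c=13830.165 ≈ 13830.2 km; running total=13830.2 km
Leg 1 bearing: y=sinΔλ·cosφ2=-0.12414751, x=cosφ1·sinφ2-sinφ1·cosφ2·cosΔλ=-0.81594308; θ=atan2(y, x)=-171.3487° <0 so +360° → 188.6513° ≈ 188.7°
Leg 2: φ1=-1.3813653, φ2=-0.4726544, Δφ=0.9087109, Δλ=-0.3585919 rad; a=sin²(Δφ/2)+cosφ1·cosφ2·sin²(Δλ/2)=0.1979506299; c=2·atan2(√a, √(1-a))=0.922161889; dist=6371·c=5875.093 ≈ 5875.1 km; running total=19705.3 km
Leg 2 bearing: y=sinΔλ·cosφ2=-0.31247825, x=cosφ1·sinφ2-sinφ1·cosφ2·cosΔλ=0.73309075; θ=atan2(y, x)=-23.0860° <0 so +360° → 336.9140° ≈ 336.9°
Leg 3: φ1=-0.4726544, φ2=0.3014288, Δφ=0.7740832, Δλ=-0.8600180 rad; a=sin²(Δφ/2)+cosφ1·cosφ2·sin²(Δλ/2)=0.2902268853; c=2·atan2(√a, √(1-a))=1.137850958; dist=6371·c=7249.248 ≈ 7249.2 km; running total=26954.5 km
Leg 3 bearing: y=sinΔλ·cosφ2=-0.72368511, x=cosφ1·sinφ2-sinφ1·cosφ2·cosΔλ=0.54796060; θ=atan2(y, x)=-52.8677° <0 so +360° → 307.1323° ≈ 307.1°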